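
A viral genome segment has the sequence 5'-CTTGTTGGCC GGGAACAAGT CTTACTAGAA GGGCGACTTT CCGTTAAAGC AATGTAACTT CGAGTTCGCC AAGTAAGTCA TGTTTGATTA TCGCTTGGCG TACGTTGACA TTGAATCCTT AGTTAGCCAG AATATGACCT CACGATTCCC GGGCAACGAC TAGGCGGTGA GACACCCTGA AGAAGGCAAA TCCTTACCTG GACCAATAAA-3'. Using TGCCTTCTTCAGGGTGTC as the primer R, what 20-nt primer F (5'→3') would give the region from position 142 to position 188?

The reverse primer's reverse complement GACACCCTGAAGAAGGCA matches the template at positions 171–188; the product starts at position 142.
The forward primer is identical to the top strand over positions 142–161: ACGATTCCCGGGCAACGACT.

5'-ACGATTCCCGGGCAACGACT-3'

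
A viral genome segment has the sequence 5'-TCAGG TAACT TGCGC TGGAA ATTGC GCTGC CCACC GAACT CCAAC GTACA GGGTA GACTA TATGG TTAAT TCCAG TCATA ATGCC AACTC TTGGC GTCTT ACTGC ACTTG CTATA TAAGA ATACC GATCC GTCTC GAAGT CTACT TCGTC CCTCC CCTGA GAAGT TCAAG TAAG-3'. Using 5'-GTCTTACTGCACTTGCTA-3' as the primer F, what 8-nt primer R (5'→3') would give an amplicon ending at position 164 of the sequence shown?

5'-CTTCTCAG-3'

The forward primer binds at positions 96–113; the product's 3' end on the top strand is position 164.
The reverse primer anneals to the top strand over positions 157–164, i.e. to CTGAGAAG.
Its sequence written 5'→3' is the reverse complement: CTTCTCAG.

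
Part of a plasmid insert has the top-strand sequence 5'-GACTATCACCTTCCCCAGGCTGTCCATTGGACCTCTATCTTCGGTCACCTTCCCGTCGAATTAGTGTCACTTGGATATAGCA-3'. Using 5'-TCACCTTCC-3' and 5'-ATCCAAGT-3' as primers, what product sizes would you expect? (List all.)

71 bp, 32 bp

The forward primer TCACCTTCC matches the top strand at positions 6–14, 45–53.
The reverse primer's reverse complement is ACTTGGAT, matching at positions 69–76.
Each forward site pairs with the reverse site to give a product ending at position 76: sizes 71, 32 bp.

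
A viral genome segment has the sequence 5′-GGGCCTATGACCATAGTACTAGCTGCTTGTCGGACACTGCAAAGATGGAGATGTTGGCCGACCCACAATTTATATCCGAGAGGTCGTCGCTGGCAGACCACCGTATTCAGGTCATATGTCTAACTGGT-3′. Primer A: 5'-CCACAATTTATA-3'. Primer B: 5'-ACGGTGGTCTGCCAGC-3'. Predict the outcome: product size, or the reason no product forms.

Yes — a 42 bp product.

Primer A (CCACAATTTATA) matches the top strand at positions 63–74; it acts as a forward primer.
Primer B's reverse complement is GCTGGCAGACCACCGT, matching the top strand at positions 89–104; it acts as a reverse primer.
The 3' ends face each other across positions 63–104, giving a 42 bp product.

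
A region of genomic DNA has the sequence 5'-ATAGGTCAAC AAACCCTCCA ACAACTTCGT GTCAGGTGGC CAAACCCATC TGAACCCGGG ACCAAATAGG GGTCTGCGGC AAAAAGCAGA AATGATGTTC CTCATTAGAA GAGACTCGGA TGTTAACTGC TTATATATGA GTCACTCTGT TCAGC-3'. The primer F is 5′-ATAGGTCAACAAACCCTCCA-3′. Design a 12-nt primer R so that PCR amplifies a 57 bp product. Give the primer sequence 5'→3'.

5'-GGGTTCAGATGG-3'

The forward primer binds at positions 1–20, so a 57 bp product ends at position 1 + 57 − 1 = 57.
The reverse primer anneals to the top strand over positions 46–57, i.e. to CCATCTGAACCC.
Its sequence written 5'→3' is the reverse complement: GGGTTCAGATGG.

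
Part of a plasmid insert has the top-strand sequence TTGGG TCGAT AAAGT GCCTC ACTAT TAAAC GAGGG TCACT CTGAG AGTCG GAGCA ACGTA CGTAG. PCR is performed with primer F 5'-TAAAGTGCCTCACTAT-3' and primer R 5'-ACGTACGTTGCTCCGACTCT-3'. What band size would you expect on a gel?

54 bp

Scanning the template, TAAAGTGCCTCACTAT occurs at positions 10–25; this primer anneals to the bottom strand there with its 3' end pointing downstream.
Taking the reverse complement of ACGTACGTTGCTCCGACTCT gives AGAGTCGGAGCAACGTACGT, found at positions 44–63 on the template; the primer anneals here to the top strand with its 3' end pointing upstream.
Product length = (reverse-primer end) − (forward-primer start) + 1 = 63 − 10 + 1 = 54 bp.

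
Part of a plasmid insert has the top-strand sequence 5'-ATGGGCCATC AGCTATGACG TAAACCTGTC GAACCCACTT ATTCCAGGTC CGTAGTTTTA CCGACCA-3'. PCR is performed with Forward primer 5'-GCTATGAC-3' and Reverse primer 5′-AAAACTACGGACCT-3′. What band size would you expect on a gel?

The forward primer matches the template at positions 12–19.
Reverse complement of the reverse primer: AGGTCCGTAGTTTT. This occurs on the top strand at positions 46–59.
Amplicon spans positions 12–59: 48 bp.

48 bp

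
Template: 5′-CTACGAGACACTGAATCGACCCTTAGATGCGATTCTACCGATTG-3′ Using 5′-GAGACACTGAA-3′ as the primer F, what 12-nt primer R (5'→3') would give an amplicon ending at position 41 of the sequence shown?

5'-TCGGTAGAATCG-3'

The forward primer binds at positions 5–15; the product's 3' end on the top strand is position 41.
The reverse primer anneals to the top strand over positions 30–41, i.e. to CGATTCTACCGA.
Its sequence written 5'→3' is the reverse complement: TCGGTAGAATCG.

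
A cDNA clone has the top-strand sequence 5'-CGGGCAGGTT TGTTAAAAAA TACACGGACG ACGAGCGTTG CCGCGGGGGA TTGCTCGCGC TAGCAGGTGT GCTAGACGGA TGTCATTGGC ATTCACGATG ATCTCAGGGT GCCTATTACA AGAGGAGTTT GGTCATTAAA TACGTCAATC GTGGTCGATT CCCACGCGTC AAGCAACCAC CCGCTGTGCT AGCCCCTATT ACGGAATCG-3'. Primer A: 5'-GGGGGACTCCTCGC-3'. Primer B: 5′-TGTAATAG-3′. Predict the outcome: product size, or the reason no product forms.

Primer A (GGGGGACTCCTCGC) does not match the top strand, and its reverse complement GCGAGGAGTCCCCC does not match either.
With no annealing site for primer A, no amplification occurs.

No product — primer A has no binding site in the template.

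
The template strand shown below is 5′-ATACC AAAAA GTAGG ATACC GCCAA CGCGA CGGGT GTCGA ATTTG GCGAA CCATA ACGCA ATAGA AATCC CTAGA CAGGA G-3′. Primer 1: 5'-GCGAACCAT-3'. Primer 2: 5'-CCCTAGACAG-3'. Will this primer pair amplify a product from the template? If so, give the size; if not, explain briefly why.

Primer 1 (GCGAACCAT) matches the top strand at positions 46–54 (3' end points downstream).
Primer 2 (CCCTAGACAG) also matches the top strand directly, at positions 69–78 — its reverse complement CTGTCTAGGG is not present.
Both primers anneal to the bottom strand with 3' ends pointing the same way, so neither can prime synthesis back toward the other.

No product — both primers anneal to the same strand and extend in the same direction.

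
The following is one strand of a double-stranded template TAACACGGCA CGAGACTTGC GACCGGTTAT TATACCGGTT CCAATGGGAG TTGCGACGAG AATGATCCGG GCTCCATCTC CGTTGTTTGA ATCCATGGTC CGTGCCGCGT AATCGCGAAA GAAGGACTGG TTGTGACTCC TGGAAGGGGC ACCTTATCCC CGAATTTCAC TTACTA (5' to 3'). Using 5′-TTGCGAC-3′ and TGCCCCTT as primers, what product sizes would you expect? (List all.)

135 bp, 101 bp

The forward primer TTGCGAC matches the top strand at positions 17–23, 51–57.
The reverse primer's reverse complement is AAGGGGCA, matching at positions 144–151.
Each forward site pairs with the reverse site to give a product ending at position 151: sizes 135, 101 bp.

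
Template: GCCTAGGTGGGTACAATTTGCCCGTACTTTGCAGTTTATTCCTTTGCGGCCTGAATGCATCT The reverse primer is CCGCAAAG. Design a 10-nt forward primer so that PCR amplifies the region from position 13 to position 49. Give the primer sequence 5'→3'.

5'-ACAATTTGCC-3'

The reverse primer's reverse complement CTTTGCGG matches the template at positions 42–49; the product starts at position 13.
The forward primer is identical to the top strand over positions 13–22: ACAATTTGCC.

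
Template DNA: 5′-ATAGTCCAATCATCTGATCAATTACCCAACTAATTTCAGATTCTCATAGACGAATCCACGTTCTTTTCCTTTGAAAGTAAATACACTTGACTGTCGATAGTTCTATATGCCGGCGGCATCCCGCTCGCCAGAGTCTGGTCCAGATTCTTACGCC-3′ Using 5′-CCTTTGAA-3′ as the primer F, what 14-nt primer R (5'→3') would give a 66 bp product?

5'-CTCTGGCGAGCGGG-3'

The forward primer binds at positions 68–75, so a 66 bp product ends at position 68 + 66 − 1 = 133.
The reverse primer anneals to the top strand over positions 120–133, i.e. to CCCGCTCGCCAGAG.
Its sequence written 5'→3' is the reverse complement: CTCTGGCGAGCGGG.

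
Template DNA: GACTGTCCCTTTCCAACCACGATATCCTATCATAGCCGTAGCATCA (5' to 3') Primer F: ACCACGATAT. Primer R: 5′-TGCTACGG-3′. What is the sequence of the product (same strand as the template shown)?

Forward primer ACCACGATAT is found on the top strand at positions 16–25.
Reverse complement of the reverse primer: CCGTAGCA. This occurs on the top strand at positions 36–43.
The product is the template from position 16 through 43 (28 bp).

5'-ACCACGATATCCTATCATAGCCGTAGCA-3'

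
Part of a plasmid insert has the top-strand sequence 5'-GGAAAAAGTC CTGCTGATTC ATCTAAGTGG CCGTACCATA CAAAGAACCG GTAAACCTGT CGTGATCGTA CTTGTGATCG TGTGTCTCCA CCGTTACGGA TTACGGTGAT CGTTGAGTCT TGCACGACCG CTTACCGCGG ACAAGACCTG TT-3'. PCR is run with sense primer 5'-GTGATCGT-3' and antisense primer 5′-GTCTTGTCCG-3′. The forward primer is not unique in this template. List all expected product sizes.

The forward primer GTGATCGT matches the top strand at positions 62–69, 74–81, 106–113.
The reverse primer's reverse complement is CGGACAAGAC, matching at positions 138–147.
Each forward site pairs with the reverse site to give a product ending at position 147: sizes 86, 74, 42 bp.

86 bp, 74 bp, 42 bp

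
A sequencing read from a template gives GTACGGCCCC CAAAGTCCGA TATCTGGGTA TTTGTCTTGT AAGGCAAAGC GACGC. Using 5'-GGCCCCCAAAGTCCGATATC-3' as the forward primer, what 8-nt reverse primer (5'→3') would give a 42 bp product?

The forward primer binds at positions 5–24, so a 42 bp product ends at position 5 + 42 − 1 = 46.
The reverse primer anneals to the top strand over positions 39–46, i.e. to GTAAGGCA.
Its sequence written 5'→3' is the reverse complement: TGCCTTAC.

5'-TGCCTTAC-3'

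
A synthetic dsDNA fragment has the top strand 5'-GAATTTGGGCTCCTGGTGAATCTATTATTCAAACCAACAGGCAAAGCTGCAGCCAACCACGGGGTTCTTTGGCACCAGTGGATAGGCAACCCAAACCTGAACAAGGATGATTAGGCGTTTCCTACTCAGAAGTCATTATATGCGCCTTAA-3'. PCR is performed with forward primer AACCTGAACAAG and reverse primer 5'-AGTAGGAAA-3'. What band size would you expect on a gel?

33 bp

Forward primer AACCTGAACAAG is found on the top strand at positions 94–105.
Taking the reverse complement of AGTAGGAAA gives TTTCCTACT, found at positions 118–126 on the template; the primer anneals here to the top strand with its 3' end pointing upstream.
Amplicon spans positions 94–126: 33 bp.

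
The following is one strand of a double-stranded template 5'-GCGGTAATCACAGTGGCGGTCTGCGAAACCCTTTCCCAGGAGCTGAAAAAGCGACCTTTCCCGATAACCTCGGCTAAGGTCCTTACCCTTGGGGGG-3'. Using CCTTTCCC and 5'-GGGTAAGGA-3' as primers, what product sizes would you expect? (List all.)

59 bp, 34 bp

The forward primer CCTTTCCC matches the top strand at positions 30–37, 55–62.
The reverse primer's reverse complement is TCCTTACCC, matching at positions 80–88.
Each forward site pairs with the reverse site to give a product ending at position 88: sizes 59, 34 bp.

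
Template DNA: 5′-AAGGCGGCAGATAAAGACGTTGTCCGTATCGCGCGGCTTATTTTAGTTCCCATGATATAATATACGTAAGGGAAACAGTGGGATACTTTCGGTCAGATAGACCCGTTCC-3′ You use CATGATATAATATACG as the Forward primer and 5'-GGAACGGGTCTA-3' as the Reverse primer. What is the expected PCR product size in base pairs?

Scanning the template, CATGATATAATATACG occurs at positions 51–66; this primer anneals to the bottom strand there with its 3' end pointing downstream.
The reverse primer's reverse complement is TAGACCCGTTCC, which matches the template at positions 98–109.
The product runs from position 51 to position 109, so its length is 109 − 51 + 1 = 59 bp.

59 bp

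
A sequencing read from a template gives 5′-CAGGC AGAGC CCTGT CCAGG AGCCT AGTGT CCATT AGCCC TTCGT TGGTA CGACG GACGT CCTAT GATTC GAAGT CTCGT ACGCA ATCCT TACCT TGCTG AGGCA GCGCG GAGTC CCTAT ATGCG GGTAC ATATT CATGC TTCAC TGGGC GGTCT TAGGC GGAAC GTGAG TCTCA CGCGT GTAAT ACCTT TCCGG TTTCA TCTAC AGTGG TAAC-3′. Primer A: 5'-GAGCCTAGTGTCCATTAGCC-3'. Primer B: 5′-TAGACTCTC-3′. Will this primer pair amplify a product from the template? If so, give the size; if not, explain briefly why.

No product — primer B has no binding site in the template.

Primer B (TAGACTCTC) does not match the top strand, and its reverse complement GAGAGTCTA does not match either.
With no annealing site for primer B, no amplification occurs.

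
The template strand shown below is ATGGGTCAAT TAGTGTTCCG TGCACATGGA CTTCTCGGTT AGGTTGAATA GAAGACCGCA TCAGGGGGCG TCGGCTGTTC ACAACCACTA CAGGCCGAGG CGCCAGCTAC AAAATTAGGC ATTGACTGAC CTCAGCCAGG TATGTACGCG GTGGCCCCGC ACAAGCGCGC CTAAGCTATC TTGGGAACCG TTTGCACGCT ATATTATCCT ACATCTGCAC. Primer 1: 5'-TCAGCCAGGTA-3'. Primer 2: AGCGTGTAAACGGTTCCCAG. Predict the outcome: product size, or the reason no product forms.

No product — primer 2 has no binding site in the template.

Primer 2 (AGCGTGTAAACGGTTCCCAG) does not match the top strand, and its reverse complement CTGGGAACCGTTTACACGCT does not match either.
With no annealing site for primer 2, no amplification occurs.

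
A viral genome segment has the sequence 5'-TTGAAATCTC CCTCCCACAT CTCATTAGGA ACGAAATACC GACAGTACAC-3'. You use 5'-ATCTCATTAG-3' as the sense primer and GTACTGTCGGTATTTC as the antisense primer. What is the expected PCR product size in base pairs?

30 bp

Scanning the template, ATCTCATTAG occurs at positions 19–28; this primer anneals to the bottom strand there with its 3' end pointing downstream.
Reverse complement of the reverse primer: GAAATACCGACAGTAC. This occurs on the top strand at positions 33–48.
Product length = (reverse-primer end) − (forward-primer start) + 1 = 48 − 19 + 1 = 30 bp.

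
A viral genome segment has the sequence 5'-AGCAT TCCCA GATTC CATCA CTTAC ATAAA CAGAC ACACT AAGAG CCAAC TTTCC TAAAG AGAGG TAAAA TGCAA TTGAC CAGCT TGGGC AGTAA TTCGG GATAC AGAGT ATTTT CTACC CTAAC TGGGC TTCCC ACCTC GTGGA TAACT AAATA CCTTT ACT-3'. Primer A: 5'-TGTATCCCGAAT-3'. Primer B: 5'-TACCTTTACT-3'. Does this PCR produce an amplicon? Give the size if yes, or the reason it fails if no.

Primer A (TGTATCCCGAAT) has reverse complement ATTCGGGATACA, which matches the top strand at positions 95–106; primer A anneals to the top strand there with its 3' end pointing upstream toward position 95.
Primer B (TACCTTTACT) matches the top strand directly at positions 154–163; it anneals to the bottom strand with its 3' end pointing downstream toward position 163.
The 3' ends diverge (primer A extends toward position 1, primer B toward position 163), so the primers never converge on a shared product.

No product — the primers' 3' ends point away from each other.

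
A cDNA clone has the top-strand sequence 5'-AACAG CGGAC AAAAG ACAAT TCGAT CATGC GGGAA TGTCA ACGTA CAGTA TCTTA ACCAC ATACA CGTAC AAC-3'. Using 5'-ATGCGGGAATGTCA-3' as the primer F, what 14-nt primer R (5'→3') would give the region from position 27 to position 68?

5'-ACGTGTATGTGGTT-3'

The product's 3' end on the top strand is position 68.
The reverse primer anneals to the top strand over positions 55–68, i.e. to AACCACATACACGT.
Its sequence written 5'→3' is the reverse complement: ACGTGTATGTGGTT.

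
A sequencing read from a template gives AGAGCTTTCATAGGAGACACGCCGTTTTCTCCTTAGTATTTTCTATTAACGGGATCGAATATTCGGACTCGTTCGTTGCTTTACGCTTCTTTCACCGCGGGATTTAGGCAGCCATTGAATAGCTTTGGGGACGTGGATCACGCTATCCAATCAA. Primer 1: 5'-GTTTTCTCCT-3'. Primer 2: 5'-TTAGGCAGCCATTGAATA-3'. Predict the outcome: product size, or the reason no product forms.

Primer 1 (GTTTTCTCCT) matches the top strand at positions 24–33 (3' end points downstream).
Primer 2 (TTAGGCAGCCATTGAATA) also matches the top strand directly, at positions 104–121 — its reverse complement TATTCAATGGCTGCCTAA is not present.
Both primers anneal to the bottom strand with 3' ends pointing the same way, so neither can prime synthesis back toward the other.

No product — both primers anneal to the same strand and extend in the same direction.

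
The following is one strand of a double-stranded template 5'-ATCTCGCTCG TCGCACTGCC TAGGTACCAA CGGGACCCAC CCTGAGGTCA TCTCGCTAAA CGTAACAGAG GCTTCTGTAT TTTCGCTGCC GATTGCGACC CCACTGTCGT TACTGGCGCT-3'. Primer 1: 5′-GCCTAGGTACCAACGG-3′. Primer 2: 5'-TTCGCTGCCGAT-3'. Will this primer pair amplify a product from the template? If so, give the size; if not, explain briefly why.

Primer 1 (GCCTAGGTACCAACGG) matches the top strand at positions 18–33 (3' end points downstream).
Primer 2 (TTCGCTGCCGAT) also matches the top strand directly, at positions 82–93 — its reverse complement ATCGGCAGCGAA is not present.
Both primers anneal to the bottom strand with 3' ends pointing the same way, so neither can prime synthesis back toward the other.

No product — both primers anneal to the same strand and extend in the same direction.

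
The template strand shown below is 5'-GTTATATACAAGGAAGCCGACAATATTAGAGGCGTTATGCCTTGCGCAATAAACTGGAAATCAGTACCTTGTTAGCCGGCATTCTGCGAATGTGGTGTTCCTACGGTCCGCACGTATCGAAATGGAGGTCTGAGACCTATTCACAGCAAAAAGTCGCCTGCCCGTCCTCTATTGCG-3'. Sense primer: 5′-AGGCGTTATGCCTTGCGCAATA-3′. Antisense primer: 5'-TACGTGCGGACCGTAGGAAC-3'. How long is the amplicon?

87 bp

Scanning the template, AGGCGTTATGCCTTGCGCAATA occurs at positions 30–51; this primer anneals to the bottom strand there with its 3' end pointing downstream.
The reverse primer's reverse complement is GTTCCTACGGTCCGCACGTA, which matches the template at positions 97–116.
Amplicon spans positions 30–116: 87 bp.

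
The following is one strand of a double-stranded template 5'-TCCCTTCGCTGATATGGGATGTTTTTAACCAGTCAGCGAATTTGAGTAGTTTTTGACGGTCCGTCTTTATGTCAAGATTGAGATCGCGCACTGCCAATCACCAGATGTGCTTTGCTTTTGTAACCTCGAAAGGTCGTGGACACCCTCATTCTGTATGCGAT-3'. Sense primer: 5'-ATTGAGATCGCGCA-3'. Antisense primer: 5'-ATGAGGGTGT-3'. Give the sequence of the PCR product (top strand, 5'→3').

Scanning the template, ATTGAGATCGCGCA occurs at positions 77–90; this primer anneals to the bottom strand there with its 3' end pointing downstream.
Taking the reverse complement of ATGAGGGTGT gives ACACCCTCAT, found at positions 140–149 on the template; the primer anneals here to the top strand with its 3' end pointing upstream.
The product is the template from position 77 through 149 (73 bp).

5'-ATTGAGATCGCGCACTGCCAATCACCAGATGTGCTTTGCTTTTGTAACCTCGAAAGGTCGTGGACACCCTCAT-3'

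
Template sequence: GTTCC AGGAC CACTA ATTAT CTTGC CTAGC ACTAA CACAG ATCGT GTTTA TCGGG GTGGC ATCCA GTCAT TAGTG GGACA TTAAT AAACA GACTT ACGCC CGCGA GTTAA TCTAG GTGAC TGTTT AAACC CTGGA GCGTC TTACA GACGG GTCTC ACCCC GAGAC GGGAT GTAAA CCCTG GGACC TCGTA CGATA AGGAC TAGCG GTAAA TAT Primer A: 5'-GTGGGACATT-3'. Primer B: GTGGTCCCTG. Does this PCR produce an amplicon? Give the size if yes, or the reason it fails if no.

No product — primer B has no binding site in the template.

Primer B (GTGGTCCCTG) does not match the top strand, and its reverse complement CAGGGACCAC does not match either.
With no annealing site for primer B, no amplification occurs.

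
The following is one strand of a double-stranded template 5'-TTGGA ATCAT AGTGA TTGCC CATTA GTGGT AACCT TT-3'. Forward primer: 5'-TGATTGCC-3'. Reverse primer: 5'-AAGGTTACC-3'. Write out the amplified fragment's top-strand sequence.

5'-TGATTGCCCATTAGTGGTAACCTT-3'

Scanning the template, TGATTGCC occurs at positions 13–20; this primer anneals to the bottom strand there with its 3' end pointing downstream.
Taking the reverse complement of AAGGTTACC gives GGTAACCTT, found at positions 28–36 on the template; the primer anneals here to the top strand with its 3' end pointing upstream.
The product is the template from position 13 through 36 (24 bp).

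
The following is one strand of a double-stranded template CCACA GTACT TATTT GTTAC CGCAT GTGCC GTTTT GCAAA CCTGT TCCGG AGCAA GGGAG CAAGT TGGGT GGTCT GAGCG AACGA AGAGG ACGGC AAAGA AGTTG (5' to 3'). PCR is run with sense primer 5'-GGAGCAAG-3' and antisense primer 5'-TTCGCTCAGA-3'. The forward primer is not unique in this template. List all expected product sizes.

The forward primer GGAGCAAG matches the top strand at positions 49–56, 57–64.
The reverse primer's reverse complement is TCTGAGCGAA, matching at positions 73–82.
Each forward site pairs with the reverse site to give a product ending at position 82: sizes 34, 26 bp.

34 bp, 26 bp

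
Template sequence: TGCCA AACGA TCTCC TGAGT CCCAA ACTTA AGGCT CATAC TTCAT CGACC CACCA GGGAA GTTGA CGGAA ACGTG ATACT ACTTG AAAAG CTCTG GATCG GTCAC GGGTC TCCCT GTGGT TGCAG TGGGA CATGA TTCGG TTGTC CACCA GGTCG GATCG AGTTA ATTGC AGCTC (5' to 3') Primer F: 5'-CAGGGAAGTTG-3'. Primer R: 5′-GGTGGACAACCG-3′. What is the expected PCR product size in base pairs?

Forward primer CAGGGAAGTTG is found on the top strand at positions 54–64.
The reverse primer's reverse complement is CGGTTGTCCACC, which matches the template at positions 138–149.
The product runs from position 54 to position 149, so its length is 149 − 54 + 1 = 96 bp.

96 bp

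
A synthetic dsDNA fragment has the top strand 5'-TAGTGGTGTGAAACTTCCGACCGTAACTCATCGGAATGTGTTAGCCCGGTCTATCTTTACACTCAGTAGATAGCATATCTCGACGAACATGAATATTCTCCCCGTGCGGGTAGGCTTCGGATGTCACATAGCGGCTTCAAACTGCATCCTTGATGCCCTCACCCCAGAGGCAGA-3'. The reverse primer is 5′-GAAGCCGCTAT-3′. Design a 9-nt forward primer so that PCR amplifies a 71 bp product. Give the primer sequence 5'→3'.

The reverse primer's reverse complement ATAGCGGCTTC matches the template at positions 128–138, so the product ends at position 138.
A 71 bp product then starts at position 138 − 71 + 1 = 68.
The forward primer is identical to the top strand there: AGATAGCAT.

5'-AGATAGCAT-3'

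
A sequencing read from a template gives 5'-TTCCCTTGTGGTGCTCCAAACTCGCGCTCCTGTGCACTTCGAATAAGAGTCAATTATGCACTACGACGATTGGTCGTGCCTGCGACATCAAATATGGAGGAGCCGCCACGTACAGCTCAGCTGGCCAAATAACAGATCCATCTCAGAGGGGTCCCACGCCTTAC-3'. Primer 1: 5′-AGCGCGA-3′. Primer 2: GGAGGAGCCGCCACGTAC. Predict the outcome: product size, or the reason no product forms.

Primer 1 (AGCGCGA) has reverse complement TCGCGCT, which matches the top strand at positions 22–28; primer 1 anneals to the top strand there with its 3' end pointing upstream toward position 22.
Primer 2 (GGAGGAGCCGCCACGTAC) matches the top strand directly at positions 96–113; it anneals to the bottom strand with its 3' end pointing downstream toward position 113.
The 3' ends diverge (primer 1 extends toward position 1, primer 2 toward position 164), so the primers never converge on a shared product.

No product — the primers' 3' ends point away from each other.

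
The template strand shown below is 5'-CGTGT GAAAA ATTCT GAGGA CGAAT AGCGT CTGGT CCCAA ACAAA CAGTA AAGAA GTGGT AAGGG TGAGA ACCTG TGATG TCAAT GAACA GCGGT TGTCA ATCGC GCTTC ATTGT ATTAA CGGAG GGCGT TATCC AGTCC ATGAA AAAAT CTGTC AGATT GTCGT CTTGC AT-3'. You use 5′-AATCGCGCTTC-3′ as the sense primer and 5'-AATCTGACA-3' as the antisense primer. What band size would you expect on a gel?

61 bp

Scanning the template, AATCGCGCTTC occurs at positions 100–110; this primer anneals to the bottom strand there with its 3' end pointing downstream.
Taking the reverse complement of AATCTGACA gives TGTCAGATT, found at positions 152–160 on the template; the primer anneals here to the top strand with its 3' end pointing upstream.
The product runs from position 100 to position 160, so its length is 160 − 100 + 1 = 61 bp.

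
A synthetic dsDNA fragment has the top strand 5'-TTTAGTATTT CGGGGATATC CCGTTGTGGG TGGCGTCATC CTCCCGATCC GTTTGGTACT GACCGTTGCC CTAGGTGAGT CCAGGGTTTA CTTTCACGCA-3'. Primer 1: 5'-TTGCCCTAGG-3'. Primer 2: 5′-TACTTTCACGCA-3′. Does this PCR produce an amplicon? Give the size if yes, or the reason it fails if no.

No product — both primers anneal to the same strand and extend in the same direction.

Primer 1 (TTGCCCTAGG) matches the top strand at positions 66–75 (3' end points downstream).
Primer 2 (TACTTTCACGCA) also matches the top strand directly, at positions 89–100 — its reverse complement TGCGTGAAAGTA is not present.
Both primers anneal to the bottom strand with 3' ends pointing the same way, so neither can prime synthesis back toward the other.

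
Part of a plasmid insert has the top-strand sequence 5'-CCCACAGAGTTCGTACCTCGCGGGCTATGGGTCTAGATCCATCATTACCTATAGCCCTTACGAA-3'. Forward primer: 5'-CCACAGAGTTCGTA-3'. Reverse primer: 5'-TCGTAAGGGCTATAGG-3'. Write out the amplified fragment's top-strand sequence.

Forward primer CCACAGAGTTCGTA is found on the top strand at positions 2–15.
Reverse complement of the reverse primer: CCTATAGCCCTTACGA. This occurs on the top strand at positions 48–63.
The product is the template from position 2 through 63 (62 bp).

5'-CCACAGAGTTCGTACCTCGCGGGCTATGGGTCTAGATCCATCATTACCTATAGCCCTTACGA-3'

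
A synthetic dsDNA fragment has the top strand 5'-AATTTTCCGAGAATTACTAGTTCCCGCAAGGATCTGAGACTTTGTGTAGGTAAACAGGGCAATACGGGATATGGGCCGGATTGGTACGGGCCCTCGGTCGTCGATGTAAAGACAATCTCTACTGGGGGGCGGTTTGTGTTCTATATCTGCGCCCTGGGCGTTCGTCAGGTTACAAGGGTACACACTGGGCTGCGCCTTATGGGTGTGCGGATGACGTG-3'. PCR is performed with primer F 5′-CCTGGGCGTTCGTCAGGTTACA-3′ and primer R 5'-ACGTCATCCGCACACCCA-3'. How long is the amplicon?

Forward primer CCTGGGCGTTCGTCAGGTTACA is found on the top strand at positions 153–174.
Taking the reverse complement of ACGTCATCCGCACACCCA gives TGGGTGTGCGGATGACGT, found at positions 200–217 on the template; the primer anneals here to the top strand with its 3' end pointing upstream.
Product length = (reverse-primer end) − (forward-primer start) + 1 = 217 − 153 + 1 = 65 bp.

65 bp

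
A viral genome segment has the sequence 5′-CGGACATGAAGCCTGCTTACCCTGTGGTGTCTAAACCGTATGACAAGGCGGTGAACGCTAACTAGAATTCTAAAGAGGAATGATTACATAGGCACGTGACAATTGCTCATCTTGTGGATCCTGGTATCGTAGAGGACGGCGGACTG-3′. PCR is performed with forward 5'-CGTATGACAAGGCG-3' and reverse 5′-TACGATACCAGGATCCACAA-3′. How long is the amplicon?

The forward primer matches the template at positions 37–50.
Taking the reverse complement of TACGATACCAGGATCCACAA gives TTGTGGATCCTGGTATCGTA, found at positions 112–131 on the template; the primer anneals here to the top strand with its 3' end pointing upstream.
Amplicon spans positions 37–131: 95 bp.

95 bp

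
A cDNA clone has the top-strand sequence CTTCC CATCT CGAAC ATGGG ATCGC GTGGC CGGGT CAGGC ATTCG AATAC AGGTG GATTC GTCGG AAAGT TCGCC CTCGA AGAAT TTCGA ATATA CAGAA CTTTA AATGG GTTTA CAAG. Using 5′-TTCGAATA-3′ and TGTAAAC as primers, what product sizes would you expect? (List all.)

76 bp, 32 bp

The forward primer TTCGAATA matches the top strand at positions 42–49, 86–93.
The reverse primer's reverse complement is GTTTACA, matching at positions 111–117.
Each forward site pairs with the reverse site to give a product ending at position 117: sizes 76, 32 bp.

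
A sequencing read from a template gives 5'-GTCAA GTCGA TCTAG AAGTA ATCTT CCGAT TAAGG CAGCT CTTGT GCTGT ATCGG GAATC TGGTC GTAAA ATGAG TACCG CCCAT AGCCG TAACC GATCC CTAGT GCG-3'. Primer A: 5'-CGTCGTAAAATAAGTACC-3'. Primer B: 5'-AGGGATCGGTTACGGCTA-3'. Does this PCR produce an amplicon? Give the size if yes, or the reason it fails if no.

Primer A (CGTCGTAAAATAAGTACC) does not match the top strand, and its reverse complement GGTACTTATTTTACGACG does not match either.
With no annealing site for primer A, no amplification occurs.

No product — primer A has no binding site in the template.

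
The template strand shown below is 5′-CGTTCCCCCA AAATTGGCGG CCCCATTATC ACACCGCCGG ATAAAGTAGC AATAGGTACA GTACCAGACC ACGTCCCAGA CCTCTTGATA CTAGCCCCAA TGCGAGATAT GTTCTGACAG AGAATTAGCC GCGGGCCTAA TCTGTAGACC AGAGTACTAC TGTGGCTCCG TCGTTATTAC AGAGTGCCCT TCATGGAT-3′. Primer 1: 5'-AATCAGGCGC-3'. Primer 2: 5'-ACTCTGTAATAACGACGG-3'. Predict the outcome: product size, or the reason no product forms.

No product — primer 1 has no binding site in the template.

Primer 1 (AATCAGGCGC) does not match the top strand, and its reverse complement GCGCCTGATT does not match either.
With no annealing site for primer 1, no amplification occurs.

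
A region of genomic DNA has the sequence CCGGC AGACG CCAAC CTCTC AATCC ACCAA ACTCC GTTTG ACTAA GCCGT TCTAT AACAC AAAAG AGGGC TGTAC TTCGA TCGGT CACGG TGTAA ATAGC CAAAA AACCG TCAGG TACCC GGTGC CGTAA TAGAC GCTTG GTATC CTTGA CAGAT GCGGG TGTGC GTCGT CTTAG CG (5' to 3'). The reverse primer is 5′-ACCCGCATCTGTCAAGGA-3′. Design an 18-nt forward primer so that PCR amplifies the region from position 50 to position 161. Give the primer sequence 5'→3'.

5'-TTCTATAACACAAAAGAG-3'

The reverse primer's reverse complement TCCTTGACAGATGCGGGT matches the template at positions 144–161; the product starts at position 50.
The forward primer is identical to the top strand over positions 50–67: TTCTATAACACAAAAGAG.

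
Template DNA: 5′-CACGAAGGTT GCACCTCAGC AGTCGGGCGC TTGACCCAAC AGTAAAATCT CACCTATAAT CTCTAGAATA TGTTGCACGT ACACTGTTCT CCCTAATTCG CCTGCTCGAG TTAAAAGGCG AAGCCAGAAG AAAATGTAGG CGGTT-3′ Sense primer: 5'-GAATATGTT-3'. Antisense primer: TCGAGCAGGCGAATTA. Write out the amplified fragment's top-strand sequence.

Forward primer GAATATGTT is found on the top strand at positions 66–74.
Reverse complement of the reverse primer: TAATTCGCCTGCTCGA. This occurs on the top strand at positions 94–109.
The product is the template from position 66 through 109 (44 bp).

5'-GAATATGTTGCACGTACACTGTTCTCCCTAATTCGCCTGCTCGA-3'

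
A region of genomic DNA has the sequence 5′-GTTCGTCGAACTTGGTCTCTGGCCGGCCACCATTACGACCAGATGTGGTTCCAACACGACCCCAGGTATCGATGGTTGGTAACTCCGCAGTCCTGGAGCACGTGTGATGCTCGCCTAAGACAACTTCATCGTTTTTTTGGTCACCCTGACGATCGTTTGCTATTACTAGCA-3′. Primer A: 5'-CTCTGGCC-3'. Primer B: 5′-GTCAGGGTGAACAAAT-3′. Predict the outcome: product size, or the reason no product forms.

Primer B (GTCAGGGTGAACAAAT) does not match the top strand, and its reverse complement ATTTGTTCACCCTGAC does not match either.
With no annealing site for primer B, no amplification occurs.

No product — primer B has no binding site in the template.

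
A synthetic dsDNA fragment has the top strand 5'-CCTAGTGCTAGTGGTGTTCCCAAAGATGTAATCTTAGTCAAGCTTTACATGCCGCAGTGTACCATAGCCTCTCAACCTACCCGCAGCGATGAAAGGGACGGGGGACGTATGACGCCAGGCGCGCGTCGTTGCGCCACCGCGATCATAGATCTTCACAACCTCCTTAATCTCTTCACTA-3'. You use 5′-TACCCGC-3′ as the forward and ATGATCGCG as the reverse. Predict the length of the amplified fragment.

The forward primer matches the template at positions 78–84.
Taking the reverse complement of ATGATCGCG gives CGCGATCAT, found at positions 138–146 on the template; the primer anneals here to the top strand with its 3' end pointing upstream.
The product runs from position 78 to position 146, so its length is 146 − 78 + 1 = 69 bp.

69 bp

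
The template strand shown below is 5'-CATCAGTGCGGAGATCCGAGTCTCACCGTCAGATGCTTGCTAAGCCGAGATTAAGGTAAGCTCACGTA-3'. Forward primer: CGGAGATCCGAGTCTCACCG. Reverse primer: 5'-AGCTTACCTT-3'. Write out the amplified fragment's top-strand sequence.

Forward primer CGGAGATCCGAGTCTCACCG is found on the top strand at positions 9–28.
Reverse complement of the reverse primer: AAGGTAAGCT. This occurs on the top strand at positions 53–62.
The product is the template from position 9 through 62 (54 bp).

5'-CGGAGATCCGAGTCTCACCGTCAGATGCTTGCTAAGCCGAGATTAAGGTAAGCT-3'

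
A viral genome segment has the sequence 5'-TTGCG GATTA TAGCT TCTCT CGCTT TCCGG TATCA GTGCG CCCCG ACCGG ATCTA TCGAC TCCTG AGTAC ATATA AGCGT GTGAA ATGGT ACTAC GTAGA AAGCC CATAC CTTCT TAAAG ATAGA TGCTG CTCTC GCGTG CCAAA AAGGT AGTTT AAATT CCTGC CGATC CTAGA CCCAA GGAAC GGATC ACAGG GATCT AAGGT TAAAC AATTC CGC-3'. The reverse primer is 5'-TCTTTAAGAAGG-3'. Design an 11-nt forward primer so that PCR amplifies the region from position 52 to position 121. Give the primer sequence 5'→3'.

The reverse primer's reverse complement CCTTCTTAAAGA matches the template at positions 110–121; the product starts at position 52.
The forward primer is identical to the top strand over positions 52–62: TCTATCGACTC.

5'-TCTATCGACTC-3'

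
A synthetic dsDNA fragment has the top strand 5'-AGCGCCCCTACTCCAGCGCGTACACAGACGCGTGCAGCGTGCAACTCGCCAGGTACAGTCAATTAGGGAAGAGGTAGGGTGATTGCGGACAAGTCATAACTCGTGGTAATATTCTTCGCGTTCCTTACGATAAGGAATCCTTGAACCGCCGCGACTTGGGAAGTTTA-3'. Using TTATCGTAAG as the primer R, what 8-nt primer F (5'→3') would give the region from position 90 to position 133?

The reverse primer's reverse complement CTTACGATAA matches the template at positions 124–133; the product starts at position 90.
The forward primer is identical to the top strand over positions 90–97: CAAGTCAT.

5'-CAAGTCAT-3'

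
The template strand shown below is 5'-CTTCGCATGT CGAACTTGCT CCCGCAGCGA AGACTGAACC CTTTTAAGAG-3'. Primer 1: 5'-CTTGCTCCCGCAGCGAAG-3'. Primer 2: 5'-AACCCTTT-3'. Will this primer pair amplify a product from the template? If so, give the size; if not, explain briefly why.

Primer 1 (CTTGCTCCCGCAGCGAAG) matches the top strand at positions 15–32 (3' end points downstream).
Primer 2 (AACCCTTT) also matches the top strand directly, at positions 37–44 — its reverse complement AAAGGGTT is not present.
Both primers anneal to the bottom strand with 3' ends pointing the same way, so neither can prime synthesis back toward the other.

No product — both primers anneal to the same strand and extend in the same direction.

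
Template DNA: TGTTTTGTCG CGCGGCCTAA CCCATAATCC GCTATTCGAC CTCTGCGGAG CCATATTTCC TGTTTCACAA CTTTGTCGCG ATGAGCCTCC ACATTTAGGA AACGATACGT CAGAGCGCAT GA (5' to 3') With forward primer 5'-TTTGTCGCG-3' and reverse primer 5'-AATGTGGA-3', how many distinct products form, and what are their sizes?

Two products: 92 bp, 24 bp

The forward primer TTTGTCGCG matches the top strand at positions 4–12, 72–80.
The reverse primer's reverse complement is TCCACATT, matching at positions 88–95.
Each forward site pairs with the reverse site to give a product ending at position 95: sizes 92, 24 bp.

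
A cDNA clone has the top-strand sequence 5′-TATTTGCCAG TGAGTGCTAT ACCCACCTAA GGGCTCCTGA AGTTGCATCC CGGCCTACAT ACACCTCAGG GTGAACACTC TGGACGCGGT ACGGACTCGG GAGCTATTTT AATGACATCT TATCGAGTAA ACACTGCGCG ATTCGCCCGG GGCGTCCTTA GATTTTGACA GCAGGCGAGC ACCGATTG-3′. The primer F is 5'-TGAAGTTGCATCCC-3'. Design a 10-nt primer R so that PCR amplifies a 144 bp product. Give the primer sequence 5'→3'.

The forward primer binds at positions 38–51, so a 144 bp product ends at position 38 + 144 − 1 = 181.
The reverse primer anneals to the top strand over positions 172–181, i.e. to CAGGCGAGCA.
Its sequence written 5'→3' is the reverse complement: TGCTCGCCTG.

5'-TGCTCGCCTG-3'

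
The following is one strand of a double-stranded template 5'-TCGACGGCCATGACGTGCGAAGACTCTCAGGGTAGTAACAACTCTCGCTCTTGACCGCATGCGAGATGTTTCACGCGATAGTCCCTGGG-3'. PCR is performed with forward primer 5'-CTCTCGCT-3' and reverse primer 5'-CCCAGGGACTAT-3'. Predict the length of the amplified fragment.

Scanning the template, CTCTCGCT occurs at positions 42–49; this primer anneals to the bottom strand there with its 3' end pointing downstream.
The reverse primer's reverse complement is ATAGTCCCTGGG, which matches the template at positions 78–89.
Amplicon spans positions 42–89: 48 bp.

48 bp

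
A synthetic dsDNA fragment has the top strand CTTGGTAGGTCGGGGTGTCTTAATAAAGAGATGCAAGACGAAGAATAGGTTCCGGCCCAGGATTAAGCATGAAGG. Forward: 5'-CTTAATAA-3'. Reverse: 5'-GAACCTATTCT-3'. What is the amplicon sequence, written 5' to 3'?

Forward primer CTTAATAA is found on the top strand at positions 19–26.
The reverse primer's reverse complement is AGAATAGGTTC, which matches the template at positions 42–52.
The product is the template from position 19 through 52 (34 bp).

5'-CTTAATAAAGAGATGCAAGACGAAGAATAGGTTC-3'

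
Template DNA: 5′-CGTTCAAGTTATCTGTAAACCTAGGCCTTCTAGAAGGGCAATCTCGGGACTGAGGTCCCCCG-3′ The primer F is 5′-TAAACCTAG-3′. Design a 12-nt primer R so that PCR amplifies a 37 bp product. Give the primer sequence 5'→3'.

The forward primer binds at positions 16–24, so a 37 bp product ends at position 16 + 37 − 1 = 52.
The reverse primer anneals to the top strand over positions 41–52, i.e. to ATCTCGGGACTG.
Its sequence written 5'→3' is the reverse complement: CAGTCCCGAGAT.

5'-CAGTCCCGAGAT-3'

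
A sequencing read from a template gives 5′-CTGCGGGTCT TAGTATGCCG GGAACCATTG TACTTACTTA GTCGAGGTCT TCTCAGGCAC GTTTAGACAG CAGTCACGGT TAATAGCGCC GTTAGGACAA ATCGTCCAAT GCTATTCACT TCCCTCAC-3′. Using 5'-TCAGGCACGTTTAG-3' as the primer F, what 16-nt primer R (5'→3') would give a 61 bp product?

5'-AGCATTGGACGATTTG-3'

The forward primer binds at positions 53–66, so a 61 bp product ends at position 53 + 61 − 1 = 113.
The reverse primer anneals to the top strand over positions 98–113, i.e. to CAAATCGTCCAATGCT.
Its sequence written 5'→3' is the reverse complement: AGCATTGGACGATTTG.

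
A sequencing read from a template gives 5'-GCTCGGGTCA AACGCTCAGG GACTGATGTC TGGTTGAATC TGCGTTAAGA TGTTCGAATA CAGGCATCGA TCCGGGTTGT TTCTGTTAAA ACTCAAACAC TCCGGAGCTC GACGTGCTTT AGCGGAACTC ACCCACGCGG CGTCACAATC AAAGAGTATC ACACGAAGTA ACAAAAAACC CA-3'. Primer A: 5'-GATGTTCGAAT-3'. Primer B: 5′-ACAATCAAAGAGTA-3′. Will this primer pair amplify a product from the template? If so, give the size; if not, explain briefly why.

No product — both primers anneal to the same strand and extend in the same direction.

Primer A (GATGTTCGAAT) matches the top strand at positions 49–59 (3' end points downstream).
Primer B (ACAATCAAAGAGTA) also matches the top strand directly, at positions 145–158 — its reverse complement TACTCTTTGATTGT is not present.
Both primers anneal to the bottom strand with 3' ends pointing the same way, so neither can prime synthesis back toward the other.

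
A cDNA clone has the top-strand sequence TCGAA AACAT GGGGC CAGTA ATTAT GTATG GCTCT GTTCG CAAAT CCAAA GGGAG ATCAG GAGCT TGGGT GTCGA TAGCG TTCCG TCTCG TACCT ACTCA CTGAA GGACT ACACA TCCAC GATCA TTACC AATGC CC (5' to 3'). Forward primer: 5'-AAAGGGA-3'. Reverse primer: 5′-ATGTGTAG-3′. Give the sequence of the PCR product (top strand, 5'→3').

The forward primer matches the template at positions 48–54.
The reverse primer's reverse complement is CTACACAT, which matches the template at positions 109–116.
The product is the template from position 48 through 116 (69 bp).

5'-AAAGGGAGATCAGGAGCTTGGGTGTCGATAGCGTTCCGTCTCGTACCTACTCACTGAAGGACTACACAT-3'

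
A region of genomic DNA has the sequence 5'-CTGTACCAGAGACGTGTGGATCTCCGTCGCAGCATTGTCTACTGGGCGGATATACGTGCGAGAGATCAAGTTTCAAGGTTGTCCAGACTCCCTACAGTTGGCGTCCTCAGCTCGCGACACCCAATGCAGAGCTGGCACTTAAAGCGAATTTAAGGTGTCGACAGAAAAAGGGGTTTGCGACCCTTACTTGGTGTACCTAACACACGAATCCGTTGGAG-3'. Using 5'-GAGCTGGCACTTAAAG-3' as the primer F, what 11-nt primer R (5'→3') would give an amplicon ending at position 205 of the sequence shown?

5'-GTGTGTTAGGT-3'

The forward primer binds at positions 129–144; the product's 3' end on the top strand is position 205.
The reverse primer anneals to the top strand over positions 195–205, i.e. to ACCTAACACAC.
Its sequence written 5'→3' is the reverse complement: GTGTGTTAGGT.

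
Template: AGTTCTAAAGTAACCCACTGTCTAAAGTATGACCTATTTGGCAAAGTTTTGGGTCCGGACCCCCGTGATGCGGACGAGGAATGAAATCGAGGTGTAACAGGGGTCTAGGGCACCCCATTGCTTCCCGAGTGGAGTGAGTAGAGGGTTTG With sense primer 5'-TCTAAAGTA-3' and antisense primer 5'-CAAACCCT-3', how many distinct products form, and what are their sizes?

Two products: 146 bp, 129 bp

The forward primer TCTAAAGTA matches the top strand at positions 4–12, 21–29.
The reverse primer's reverse complement is AGGGTTTG, matching at positions 142–149.
Each forward site pairs with the reverse site to give a product ending at position 149: sizes 146, 129 bp.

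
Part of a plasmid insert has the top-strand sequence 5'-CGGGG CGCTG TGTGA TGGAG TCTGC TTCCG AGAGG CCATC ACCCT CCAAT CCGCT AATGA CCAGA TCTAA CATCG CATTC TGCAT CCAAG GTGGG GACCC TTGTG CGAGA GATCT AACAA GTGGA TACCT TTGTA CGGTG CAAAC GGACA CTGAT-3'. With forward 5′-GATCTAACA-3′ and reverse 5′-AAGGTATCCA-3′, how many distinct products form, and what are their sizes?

Two products: 68 bp, 21 bp

The forward primer GATCTAACA matches the top strand at positions 64–72, 111–119.
The reverse primer's reverse complement is TGGATACCTT, matching at positions 122–131.
Each forward site pairs with the reverse site to give a product ending at position 131: sizes 68, 21 bp.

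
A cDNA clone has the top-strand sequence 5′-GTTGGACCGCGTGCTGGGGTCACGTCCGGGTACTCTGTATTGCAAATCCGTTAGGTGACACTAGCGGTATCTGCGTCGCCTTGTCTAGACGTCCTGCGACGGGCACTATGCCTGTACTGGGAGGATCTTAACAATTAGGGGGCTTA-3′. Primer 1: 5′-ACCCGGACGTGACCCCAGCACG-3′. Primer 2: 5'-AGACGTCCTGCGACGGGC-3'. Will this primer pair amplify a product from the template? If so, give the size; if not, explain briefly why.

No product — the primers' 3' ends point away from each other.

Primer 1 (ACCCGGACGTGACCCCAGCACG) has reverse complement CGTGCTGGGGTCACGTCCGGGT, which matches the top strand at positions 10–31; primer 1 anneals to the top strand there with its 3' end pointing upstream toward position 10.
Primer 2 (AGACGTCCTGCGACGGGC) matches the top strand directly at positions 87–104; it anneals to the bottom strand with its 3' end pointing downstream toward position 104.
The 3' ends diverge (primer 1 extends toward position 1, primer 2 toward position 146), so the primers never converge on a shared product.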